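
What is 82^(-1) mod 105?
73

gcd(82, 105) = 1, so the inverse exists.
Extended Euclidean algorithm on (105, 82):
105 = 1 × 82 + 23  ⟹  23 = (1)·105 + (-1)·82
82 = 3 × 23 + 13  ⟹  13 = (-3)·105 + (4)·82
23 = 1 × 13 + 10  ⟹  10 = (4)·105 + (-5)·82
13 = 1 × 10 + 3  ⟹  3 = (-7)·105 + (9)·82
10 = 3 × 3 + 1  ⟹  1 = (25)·105 + (-32)·82
So (-32)·82 ≡ 1 (mod 105), i.e. 82^(-1) ≡ -32 ≡ 73 (mod 105).
Check: 82 × 73 = 5986 ≡ 1 (mod 105)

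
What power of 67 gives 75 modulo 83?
52

Baby-step giant-step with step n = ⌈√83⌉ = 10.
Baby steps 67^j mod 83 (j:value) for j=0..9: 0:1, 1:67, 2:7, 3:54, 4:49, 5:46, 6:11, 7:73, 8:77, 9:13.
Giant-step multiplier: 67^(-10) ≡ 67^(82-10) = 67^72 ≡ 81 (mod 83).
Giant steps γ_i = 75·81^i mod 83: γ_0=75, γ_1=16, γ_2=51, γ_3=64, γ_4=38, γ_5=7 (in table at j=2).
x = i·n + j = 5·10 + 2 = 52.
Check: 67^52 ≡ 75 (mod 83).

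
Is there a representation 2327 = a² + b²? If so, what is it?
Not possible

Factorization: 2327 = 13 × 179
By Fermat: n is sum of two squares iff every prime p ≡ 3 (mod 4) appears to even power.
Prime(s) ≡ 3 (mod 4) with odd exponent: [(179, 1)]
Therefore 2327 cannot be expressed as a² + b².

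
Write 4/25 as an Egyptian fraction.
1/7 + 1/59 + 1/5163 + 1/53307975

Greedy algorithm:
4/25: ceiling(25/4) = 7, use 1/7
3/175: ceiling(175/3) = 59, use 1/59
2/10325: ceiling(10325/2) = 5163, use 1/5163
1/53307975: ceiling(53307975/1) = 53307975, use 1/53307975
Result: 4/25 = 1/7 + 1/59 + 1/5163 + 1/53307975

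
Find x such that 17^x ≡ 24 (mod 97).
44

Baby-step giant-step with step n = ⌈√97⌉ = 10.
Baby steps 17^j mod 97 (j:value) for j=0..9: 0:1, 1:17, 2:95, 3:63, 4:4, 5:68, 6:89, 7:58, 8:16, 9:78.
Giant-step multiplier: 17^(-10) ≡ 17^(96-10) = 17^86 ≡ 3 (mod 97).
Giant steps γ_i = 24·3^i mod 97: γ_0=24, γ_1=72, γ_2=22, γ_3=66, γ_4=4 (in table at j=4).
x = i·n + j = 4·10 + 4 = 44.
Check: 17^44 ≡ 24 (mod 97).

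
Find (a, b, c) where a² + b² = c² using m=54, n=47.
(707, 5076, 5125)

Euclid's formula: a = m² - n², b = 2mn, c = m² + n²
m = 54, n = 47
a = 54² - 47² = 2916 - 2209 = 707
b = 2 × 54 × 47 = 5076
c = 54² + 47² = 2916 + 2209 = 5125
Verification: 707² + 5076² = 499849 + 25765776 = 26265625 = 5125² ✓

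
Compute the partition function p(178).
571701605655

p(n) counts ways to write n as a sum of positive integers (order ignored).
Euler's pentagonal recurrence: p(k) = p(k-1) + p(k-2) - p(k-5) - p(k-7) + p(k-12) + p(k-15) - ... (offsets j(3j∓1)/2, signs ++--, p(0)=1, p(<0)=0).
DP table for k = 0..177: p(0)=1, p(1)=1, p(2)=2, p(3)=3, p(4)=5, p(5)=7, p(6)=11, p(7)=15, p(8)=22, p(9)=30, p(10)=42, p(11)=56, p(12)=77, p(13)=101, p(14)=135, p(15)=176, p(16)=231, p(17)=297, p(18)=385, p(19)=490, p(20)=627, p(21)=792, p(22)=1002, p(23)=1255, p(24)=1575, p(25)=1958, p(26)=2436, p(27)=3010, p(28)=3718, p(29)=4565, p(30)=5604, p(31)=6842, p(32)=8349, p(33)=10143, p(34)=12310, p(35)=14883, p(36)=17977, p(37)=21637, p(38)=26015, p(39)=31185, p(40)=37338, p(41)=44583, p(42)=53174, p(43)=63261, p(44)=75175, p(45)=89134, p(46)=105558, p(47)=124754, p(48)=147273, p(49)=173525, p(50)=204226, p(51)=239943, p(52)=281589, p(53)=329931, p(54)=386155, p(55)=451276, p(56)=526823, p(57)=614154, p(58)=715220, p(59)=831820, p(60)=966467, p(61)=1121505, p(62)=1300156, p(63)=1505499, p(64)=1741630, p(65)=2012558, p(66)=2323520, p(67)=2679689, p(68)=3087735, p(69)=3554345, p(70)=4087968, p(71)=4697205, p(72)=5392783, p(73)=6185689, p(74)=7089500, p(75)=8118264, p(76)=9289091, p(77)=10619863, p(78)=12132164, p(79)=13848650, p(80)=15796476, p(81)=18004327, p(82)=20506255, p(83)=23338469, p(84)=26543660, p(85)=30167357, p(86)=34262962, p(87)=38887673, p(88)=44108109, p(89)=49995925, p(90)=56634173, p(91)=64112359, p(92)=72533807, p(93)=82010177, p(94)=92669720, p(95)=104651419, p(96)=118114304, p(97)=133230930, p(98)=150198136, p(99)=169229875, p(100)=190569292, p(101)=214481126, p(102)=241265379, p(103)=271248950, p(104)=304801365, p(105)=342325709, p(106)=384276336, p(107)=431149389, p(108)=483502844, p(109)=541946240, p(110)=607163746, p(111)=679903203, p(112)=761002156, p(113)=851376628, p(114)=952050665, p(115)=1064144451, p(116)=1188908248, p(117)=1327710076, p(118)=1482074143, p(119)=1653668665, p(120)=1844349560, p(121)=2056148051, p(122)=2291320912, p(123)=2552338241, p(124)=2841940500, p(125)=3163127352, p(126)=3519222692, p(127)=3913864295, p(128)=4351078600, p(129)=4835271870, p(130)=5371315400, p(131)=5964539504, p(132)=6620830889, p(133)=7346629512, p(134)=8149040695, p(135)=9035836076, p(136)=10015581680, p(137)=11097645016, p(138)=12292341831, p(139)=13610949895, p(140)=15065878135, p(141)=16670689208, p(142)=18440293320, p(143)=20390982757, p(144)=22540654445, p(145)=24908858009, p(146)=27517052599, p(147)=30388671978, p(148)=33549419497, p(149)=37027355200, p(150)=40853235313, p(151)=45060624582, p(152)=49686288421, p(153)=54770336324, p(154)=60356673280, p(155)=66493182097, p(156)=73232243759, p(157)=80630964769, p(158)=88751778802, p(159)=97662728555, p(160)=107438159466, p(161)=118159068427, p(162)=129913904637, p(163)=142798995930, p(164)=156919475295, p(165)=172389800255, p(166)=189334822579, p(167)=207890420102, p(168)=228204732751, p(169)=250438925115, p(170)=274768617130, p(171)=301384802048, p(172)=330495499613, p(173)=362326859895, p(174)=397125074750, p(175)=435157697830, p(176)=476715857290, p(177)=522115831195.
Final step: p(178) = p(177) + p(176) - p(173) - p(171) + p(166) + p(163) - p(156) - p(152) + p(143) + p(138) - p(127) - p(121) + p(108) + p(101) - p(86) - p(78) + p(61) + p(52) - p(33) - p(23) + p(2)
= 522115831195 + 476715857290 - 362326859895 - 301384802048 + 189334822579 + 142798995930 - 73232243759 - 49686288421 + 20390982757 + 12292341831 - 3913864295 - 2056148051 + 483502844 + 214481126 - 34262962 - 12132164 + 1121505 + 281589 - 10143 - 1255 + 2
= 571701605655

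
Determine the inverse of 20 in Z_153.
23

gcd(20, 153) = 1, so the inverse exists.
Extended Euclidean algorithm on (153, 20):
153 = 7 × 20 + 13  ⟹  13 = (1)·153 + (-7)·20
20 = 1 × 13 + 7  ⟹  7 = (-1)·153 + (8)·20
13 = 1 × 7 + 6  ⟹  6 = (2)·153 + (-15)·20
7 = 1 × 6 + 1  ⟹  1 = (-3)·153 + (23)·20
So (23)·20 ≡ 1 (mod 153), i.e. 20^(-1) ≡ 23 (mod 153).
Check: 20 × 23 = 460 ≡ 1 (mod 153)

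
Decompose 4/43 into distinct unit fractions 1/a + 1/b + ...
1/11 + 1/473

Greedy algorithm:
4/43: ceiling(43/4) = 11, use 1/11
1/473: ceiling(473/1) = 473, use 1/473
Result: 4/43 = 1/11 + 1/473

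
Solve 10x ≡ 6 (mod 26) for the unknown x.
x ≡ 11 (mod 13)

gcd(10, 26) = 2, which divides 6, so solutions exist.
Divide through by 2: 5x ≡ 3 (mod 13).
Find 5^(-1) mod 13 by the extended Euclidean algorithm:
13 = 2 × 5 + 3  ⟹  3 = (1)·13 + (-2)·5
5 = 1 × 3 + 2  ⟹  2 = (-1)·13 + (3)·5
3 = 1 × 2 + 1  ⟹  1 = (2)·13 + (-5)·5
So (-5)·5 ≡ 1 (mod 13), i.e. 5^(-1) ≡ -5 ≡ 8 (mod 13).
x ≡ 8 × 3 = 24 ≡ 11 (mod 13).
Check: 10 × 11 = 110 ≡ 6 (mod 26).
x ≡ 11 (mod 13), giving 2 solutions mod 26.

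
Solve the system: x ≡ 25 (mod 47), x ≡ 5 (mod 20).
25

Using Chinese Remainder Theorem:
M = 47 × 20 = 940
M1 = 20, M2 = 47
y1 = 20^(-1) mod 47 = 40
y2 = 47^(-1) mod 20 = 3
x = (25×20×40 + 5×47×3) mod 940 = 25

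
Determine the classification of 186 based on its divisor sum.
abundant

Proper divisors of 186: sum = 1 + 2 + 3 + 6 + 31 + 62 + 93 = 198
Since 198 > 186, 186 is abundant.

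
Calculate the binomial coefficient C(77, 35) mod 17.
3

Using Lucas' theorem:
Write n=77 and k=35 in base 17:
n in base 17: [4, 9]
k in base 17: [2, 1]
C(77,35) mod 17 = ∏ C(n_i, k_i) mod 17
Digit binomials (mod 17): C(4,2) = 6; C(9,1) = 9
Product: 6 × 9 = 54 ≡ 3 (mod 17)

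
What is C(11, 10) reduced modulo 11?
0

Using Lucas' theorem:
Write n=11 and k=10 in base 11:
n in base 11: [1, 0]
k in base 11: [0, 10]
C(11,10) mod 11 = ∏ C(n_i, k_i) mod 11
Digit binomials (mod 11): C(1,0) = 1; C(0,10) = 0 (k_i > n_i)
Product: 1 × 0 = 0 ≡ 0 (mod 11)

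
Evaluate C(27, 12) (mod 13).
0

Using Lucas' theorem:
Write n=27 and k=12 in base 13:
n in base 13: [2, 1]
k in base 13: [0, 12]
C(27,12) mod 13 = ∏ C(n_i, k_i) mod 13
Digit binomials (mod 13): C(2,0) = 1; C(1,12) = 0 (k_i > n_i)
Product: 1 × 0 = 0 ≡ 0 (mod 13)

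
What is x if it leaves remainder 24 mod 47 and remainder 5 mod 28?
1293

Using Chinese Remainder Theorem:
M = 47 × 28 = 1316
M1 = 28, M2 = 47
y1 = 28^(-1) mod 47 = 42
y2 = 47^(-1) mod 28 = 3
x = (24×28×42 + 5×47×3) mod 1316 = 1293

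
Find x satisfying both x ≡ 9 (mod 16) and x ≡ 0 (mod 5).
25

Using Chinese Remainder Theorem:
M = 16 × 5 = 80
M1 = 5, M2 = 16
y1 = 5^(-1) mod 16 = 13
y2 = 16^(-1) mod 5 = 1
x = (9×5×13 + 0×16×1) mod 80 = 25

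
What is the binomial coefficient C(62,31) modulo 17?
0

Using Lucas' theorem:
Write n=62 and k=31 in base 17:
n in base 17: [3, 11]
k in base 17: [1, 14]
C(62,31) mod 17 = ∏ C(n_i, k_i) mod 17
Digit binomials (mod 17): C(3,1) = 3; C(11,14) = 0 (k_i > n_i)
Product: 3 × 0 = 0 ≡ 0 (mod 17)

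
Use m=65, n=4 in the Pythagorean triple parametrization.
(4209, 520, 4241)

Euclid's formula: a = m² - n², b = 2mn, c = m² + n²
m = 65, n = 4
a = 65² - 4² = 4225 - 16 = 4209
b = 2 × 65 × 4 = 520
c = 65² + 4² = 4225 + 16 = 4241
Verification: 4209² + 520² = 17715681 + 270400 = 17986081 = 4241² ✓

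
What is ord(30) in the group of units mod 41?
40

41 is prime, so ord(30) divides φ(41) = 40.
Divisors of 40: 1, 2, 4, 5, 8, 10, 20, 40.
Repeated squaring: 30^1 ≡ 30, 30^2 ≡ 39, 30^4 ≡ 4, 30^8 ≡ 16, 30^16 ≡ 10, 30^32 ≡ 18 (mod 41).
Test 30^d mod 41 for each divisor d in increasing order:
30^1 ≡ 30
30^2 ≡ 39
30^4 ≡ 4
30^5 = 30^4·30^1 ≡ 38
30^8 ≡ 16
30^10 = 30^8·30^2 ≡ 9
30^20 = 30^16·30^4 ≡ 40
30^40 = 30^32·30^8 ≡ 1  ← first divisor giving 1
The order is 40.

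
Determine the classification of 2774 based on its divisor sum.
deficient

Proper divisors of 2774: sum = 1 + 2 + 19 + 38 + 73 + 146 + 1387 = 1666
Since 1666 < 2774, 2774 is deficient.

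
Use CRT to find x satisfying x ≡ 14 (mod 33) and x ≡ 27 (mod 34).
707

Using Chinese Remainder Theorem:
M = 33 × 34 = 1122
M1 = 34, M2 = 33
y1 = 34^(-1) mod 33 = 1
y2 = 33^(-1) mod 34 = 33
x = (14×34×1 + 27×33×33) mod 1122 = 707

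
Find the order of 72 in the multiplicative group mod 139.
138

139 is prime, so ord(72) divides φ(139) = 138.
Divisors of 138: 1, 2, 3, 6, 23, 46, 69, 138.
Repeated squaring: 72^1 ≡ 72, 72^2 ≡ 41, 72^4 ≡ 13, 72^8 ≡ 30, 72^16 ≡ 66, 72^32 ≡ 47, 72^64 ≡ 124, 72^128 ≡ 86 (mod 139).
Test 72^d mod 139 for each divisor d in increasing order:
72^1 ≡ 72
72^2 ≡ 41
72^3 = 72^2·72^1 ≡ 33
72^6 = 72^4·72^2 ≡ 116
72^23 = 72^16·72^4·72^2·72^1 ≡ 97
72^46 = 72^32·72^8·72^4·72^2 ≡ 96
72^69 = 72^64·72^4·72^1 ≡ 138
72^138 = 72^128·72^8·72^2 ≡ 1  ← first divisor giving 1
The order is 138.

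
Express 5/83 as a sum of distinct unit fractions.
1/17 + 1/706 + 1/996166

Greedy algorithm:
5/83: ceiling(83/5) = 17, use 1/17
2/1411: ceiling(1411/2) = 706, use 1/706
1/996166: ceiling(996166/1) = 996166, use 1/996166
Result: 5/83 = 1/17 + 1/706 + 1/996166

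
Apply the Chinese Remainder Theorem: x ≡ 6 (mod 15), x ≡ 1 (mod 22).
111

Using Chinese Remainder Theorem:
M = 15 × 22 = 330
M1 = 22, M2 = 15
y1 = 22^(-1) mod 15 = 13
y2 = 15^(-1) mod 22 = 3
x = (6×22×13 + 1×15×3) mod 330 = 111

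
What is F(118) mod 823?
74

Matrix identity: Q^n = [[F_(n+1), F_n], [F_n, F_(n-1)]] with Q = [[1,1],[1,0]].
n = 118 = 1110110₂. Square-and-multiply, entries mod 823:
Q^1 = [[1,1],[1,0]]
Q^3 = (Q^1)²·Q = [[3,2],[2,1]]
Q^7 = (Q^3)²·Q = [[21,13],[13,8]]
Q^14 = (Q^7)² = [[610,377],[377,233]]
Q^29 = (Q^14)²·Q = [[810,677],[677,133]]
Q^59 = (Q^29)²·Q = [[673,87],[87,586]]
Q^118 = (Q^59)² = [[441,74],[74,367]]
F_118 mod 823 = Q^118[0][1] = 74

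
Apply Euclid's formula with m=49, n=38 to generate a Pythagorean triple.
(957, 3724, 3845)

Euclid's formula: a = m² - n², b = 2mn, c = m² + n²
m = 49, n = 38
a = 49² - 38² = 2401 - 1444 = 957
b = 2 × 49 × 38 = 3724
c = 49² + 38² = 2401 + 1444 = 3845
Verification: 957² + 3724² = 915849 + 13868176 = 14784025 = 3845² ✓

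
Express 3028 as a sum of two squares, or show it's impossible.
18² + 52² (a=18, b=52)

Factorization: 3028 = 2^2 × 757
By Fermat: n is sum of two squares iff every prime p ≡ 3 (mod 4) appears to even power.
All primes ≡ 3 (mod 4) appear to even power.
Search a = 0, 1, 2, … for 3028 - a² a perfect square: first hit at a = 18: 3028 - 324 = 2704 = 52².
3028 = 18² + 52² = 324 + 2704 ✓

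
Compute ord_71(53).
70

71 is prime, so ord(53) divides φ(71) = 70.
Divisors of 70: 1, 2, 5, 7, 10, 14, 35, 70.
Repeated squaring: 53^1 ≡ 53, 53^2 ≡ 40, 53^4 ≡ 38, 53^8 ≡ 24, 53^16 ≡ 8, 53^32 ≡ 64, 53^64 ≡ 49 (mod 71).
Test 53^d mod 71 for each divisor d in increasing order:
53^1 ≡ 53
53^2 ≡ 40
53^5 = 53^4·53^1 ≡ 26
53^7 = 53^4·53^2·53^1 ≡ 46
53^10 = 53^8·53^2 ≡ 37
53^14 = 53^8·53^4·53^2 ≡ 57
53^35 = 53^32·53^2·53^1 ≡ 70
53^70 = 53^64·53^4·53^2 ≡ 1  ← first divisor giving 1
The order is 70.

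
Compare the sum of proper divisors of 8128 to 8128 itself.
perfect

Proper divisors of 8128: sum = 1 + 2 + 4 + 8 + 16 + 32 + 64 + 127 + 254 + 508 + 1016 + 2032 + 4064 = 8128
Since 8128 = 8128, 8128 is perfect.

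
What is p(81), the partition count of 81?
18004327

p(n) counts ways to write n as a sum of positive integers (order ignored).
Euler's pentagonal recurrence: p(k) = p(k-1) + p(k-2) - p(k-5) - p(k-7) + p(k-12) + p(k-15) - ... (offsets j(3j∓1)/2, signs ++--, p(0)=1, p(<0)=0).
DP table for k = 0..80: p(0)=1, p(1)=1, p(2)=2, p(3)=3, p(4)=5, p(5)=7, p(6)=11, p(7)=15, p(8)=22, p(9)=30, p(10)=42, p(11)=56, p(12)=77, p(13)=101, p(14)=135, p(15)=176, p(16)=231, p(17)=297, p(18)=385, p(19)=490, p(20)=627, p(21)=792, p(22)=1002, p(23)=1255, p(24)=1575, p(25)=1958, p(26)=2436, p(27)=3010, p(28)=3718, p(29)=4565, p(30)=5604, p(31)=6842, p(32)=8349, p(33)=10143, p(34)=12310, p(35)=14883, p(36)=17977, p(37)=21637, p(38)=26015, p(39)=31185, p(40)=37338, p(41)=44583, p(42)=53174, p(43)=63261, p(44)=75175, p(45)=89134, p(46)=105558, p(47)=124754, p(48)=147273, p(49)=173525, p(50)=204226, p(51)=239943, p(52)=281589, p(53)=329931, p(54)=386155, p(55)=451276, p(56)=526823, p(57)=614154, p(58)=715220, p(59)=831820, p(60)=966467, p(61)=1121505, p(62)=1300156, p(63)=1505499, p(64)=1741630, p(65)=2012558, p(66)=2323520, p(67)=2679689, p(68)=3087735, p(69)=3554345, p(70)=4087968, p(71)=4697205, p(72)=5392783, p(73)=6185689, p(74)=7089500, p(75)=8118264, p(76)=9289091, p(77)=10619863, p(78)=12132164, p(79)=13848650, p(80)=15796476.
Final step: p(81) = p(80) + p(79) - p(76) - p(74) + p(69) + p(66) - p(59) - p(55) + p(46) + p(41) - p(30) - p(24) + p(11) + p(4)
= 15796476 + 13848650 - 9289091 - 7089500 + 3554345 + 2323520 - 831820 - 451276 + 105558 + 44583 - 5604 - 1575 + 56 + 5
= 18004327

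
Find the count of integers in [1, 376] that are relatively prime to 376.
184

376 = 2^3 × 47
φ(n) = n × ∏(1 - 1/p) for each prime p dividing n
φ(376) = 376 × (1 - 1/2) × (1 - 1/47) = 184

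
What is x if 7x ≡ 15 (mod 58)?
x ≡ 27 (mod 58)

gcd(7, 58) = 1, which divides 15, so solutions exist.
Find 7^(-1) mod 58 by the extended Euclidean algorithm:
58 = 8 × 7 + 2  ⟹  2 = (1)·58 + (-8)·7
7 = 3 × 2 + 1  ⟹  1 = (-3)·58 + (25)·7
So (25)·7 ≡ 1 (mod 58), i.e. 7^(-1) ≡ 25 (mod 58).
x ≡ 25 × 15 = 375 ≡ 27 (mod 58).
Check: 7 × 27 = 189 ≡ 15 (mod 58).
Unique solution: x ≡ 27 (mod 58)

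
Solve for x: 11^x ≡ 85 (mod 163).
36

Baby-step giant-step with step n = ⌈√163⌉ = 13.
Baby steps 11^j mod 163 (j:value) for j=0..12: 0:1, 1:11, 2:121, 3:27, 4:134, 5:7, 6:77, 7:32, 8:26, 9:123, 10:49, 11:50, 12:61.
Giant-step multiplier: 11^(-13) ≡ 11^(162-13) = 11^149 ≡ 103 (mod 163).
Giant steps γ_i = 85·103^i mod 163: γ_0=85, γ_1=116, γ_2=49 (in table at j=10).
x = i·n + j = 2·13 + 10 = 36.
Check: 11^36 ≡ 85 (mod 163).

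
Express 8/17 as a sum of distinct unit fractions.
1/3 + 1/8 + 1/82 + 1/16728

Greedy algorithm:
8/17: ceiling(17/8) = 3, use 1/3
7/51: ceiling(51/7) = 8, use 1/8
5/408: ceiling(408/5) = 82, use 1/82
1/16728: ceiling(16728/1) = 16728, use 1/16728
Result: 8/17 = 1/3 + 1/8 + 1/82 + 1/16728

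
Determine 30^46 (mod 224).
128

Repeated squaring. Binary of 46 = 101110.
30^1 ≡ 30 (mod 224); 30^2 ≡ 4 (mod 224); 30^4 ≡ 16 (mod 224); 30^8 ≡ 32 (mod 224); 30^16 ≡ 128 (mod 224); 30^32 ≡ 32 (mod 224)
30^46 = 30^2 × 30^4 × 30^8 × 30^32 ≡ 128 (mod 224)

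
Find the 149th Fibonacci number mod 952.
5

Matrix identity: Q^n = [[F_(n+1), F_n], [F_n, F_(n-1)]] with Q = [[1,1],[1,0]].
n = 149 = 10010101₂. Square-and-multiply, entries mod 952:
Q^1 = [[1,1],[1,0]]
Q^2 = (Q^1)² = [[2,1],[1,1]]
Q^4 = (Q^2)² = [[5,3],[3,2]]
Q^9 = (Q^4)²·Q = [[55,34],[34,21]]
Q^18 = (Q^9)² = [[373,680],[680,645]]
Q^37 = (Q^18)²·Q = [[1,817],[817,136]]
Q^74 = (Q^37)² = [[138,545],[545,545]]
Q^149 = (Q^74)²·Q = [[8,5],[5,3]]
F_149 mod 952 = Q^149[0][1] = 5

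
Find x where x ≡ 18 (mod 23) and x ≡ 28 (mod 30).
478

Using Chinese Remainder Theorem:
M = 23 × 30 = 690
M1 = 30, M2 = 23
y1 = 30^(-1) mod 23 = 10
y2 = 23^(-1) mod 30 = 17
x = (18×30×10 + 28×23×17) mod 690 = 478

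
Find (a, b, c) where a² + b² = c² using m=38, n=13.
(1275, 988, 1613)

Euclid's formula: a = m² - n², b = 2mn, c = m² + n²
m = 38, n = 13
a = 38² - 13² = 1444 - 169 = 1275
b = 2 × 38 × 13 = 988
c = 38² + 13² = 1444 + 169 = 1613
Verification: 1275² + 988² = 1625625 + 976144 = 2601769 = 1613² ✓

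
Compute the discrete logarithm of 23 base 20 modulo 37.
15

Baby-step giant-step with step n = ⌈√37⌉ = 7.
Baby steps 20^j mod 37 (j:value) for j=0..6: 0:1, 1:20, 2:30, 3:8, 4:12, 5:18, 6:27.
Giant-step multiplier: 20^(-7) ≡ 20^(36-7) = 20^29 ≡ 32 (mod 37).
Giant steps γ_i = 23·32^i mod 37: γ_0=23, γ_1=33, γ_2=20 (in table at j=1).
x = i·n + j = 2·7 + 1 = 15.
Check: 20^15 ≡ 23 (mod 37).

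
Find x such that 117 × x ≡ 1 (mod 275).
228

gcd(117, 275) = 1, so the inverse exists.
Extended Euclidean algorithm on (275, 117):
275 = 2 × 117 + 41  ⟹  41 = (1)·275 + (-2)·117
117 = 2 × 41 + 35  ⟹  35 = (-2)·275 + (5)·117
41 = 1 × 35 + 6  ⟹  6 = (3)·275 + (-7)·117
35 = 5 × 6 + 5  ⟹  5 = (-17)·275 + (40)·117
6 = 1 × 5 + 1  ⟹  1 = (20)·275 + (-47)·117
So (-47)·117 ≡ 1 (mod 275), i.e. 117^(-1) ≡ -47 ≡ 228 (mod 275).
Check: 117 × 228 = 26676 ≡ 1 (mod 275)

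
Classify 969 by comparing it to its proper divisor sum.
deficient

Proper divisors of 969: sum = 1 + 3 + 17 + 19 + 51 + 57 + 323 = 471
Since 471 < 969, 969 is deficient.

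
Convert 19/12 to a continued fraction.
[1; 1, 1, 2, 2]

Euclidean algorithm steps:
19 = 1 × 12 + 7
12 = 1 × 7 + 5
7 = 1 × 5 + 2
5 = 2 × 2 + 1
2 = 2 × 1 + 0
Continued fraction: [1; 1, 1, 2, 2]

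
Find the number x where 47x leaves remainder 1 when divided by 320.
143

gcd(47, 320) = 1, so the inverse exists.
Extended Euclidean algorithm on (320, 47):
320 = 6 × 47 + 38  ⟹  38 = (1)·320 + (-6)·47
47 = 1 × 38 + 9  ⟹  9 = (-1)·320 + (7)·47
38 = 4 × 9 + 2  ⟹  2 = (5)·320 + (-34)·47
9 = 4 × 2 + 1  ⟹  1 = (-21)·320 + (143)·47
So (143)·47 ≡ 1 (mod 320), i.e. 47^(-1) ≡ 143 (mod 320).
Check: 47 × 143 = 6721 ≡ 1 (mod 320)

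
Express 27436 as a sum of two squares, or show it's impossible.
Not possible

Factorization: 27436 = 2^2 × 19^3
By Fermat: n is sum of two squares iff every prime p ≡ 3 (mod 4) appears to even power.
Prime(s) ≡ 3 (mod 4) with odd exponent: [(19, 3)]
Therefore 27436 cannot be expressed as a² + b².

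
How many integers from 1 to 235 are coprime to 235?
184

235 = 5 × 47
φ(n) = n × ∏(1 - 1/p) for each prime p dividing n
φ(235) = 235 × (1 - 1/5) × (1 - 1/47) = 184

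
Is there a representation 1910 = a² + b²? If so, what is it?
Not possible

Factorization: 1910 = 2 × 5 × 191
By Fermat: n is sum of two squares iff every prime p ≡ 3 (mod 4) appears to even power.
Prime(s) ≡ 3 (mod 4) with odd exponent: [(191, 1)]
Therefore 1910 cannot be expressed as a² + b².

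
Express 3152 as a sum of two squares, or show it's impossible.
4² + 56² (a=4, b=56)

Factorization: 3152 = 2^4 × 197
By Fermat: n is sum of two squares iff every prime p ≡ 3 (mod 4) appears to even power.
All primes ≡ 3 (mod 4) appear to even power.
Search a = 0, 1, 2, … for 3152 - a² a perfect square: first hit at a = 4: 3152 - 16 = 3136 = 56².
3152 = 4² + 56² = 16 + 3136 ✓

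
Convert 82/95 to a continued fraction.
[0; 1, 6, 3, 4]

Euclidean algorithm steps:
82 = 0 × 95 + 82
95 = 1 × 82 + 13
82 = 6 × 13 + 4
13 = 3 × 4 + 1
4 = 4 × 1 + 0
Continued fraction: [0; 1, 6, 3, 4]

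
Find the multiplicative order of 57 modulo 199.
99

199 is prime, so ord(57) divides φ(199) = 198.
Divisors of 198: 1, 2, 3, 6, 9, 11, 18, 22, 33, 66, 99, 198.
Repeated squaring: 57^1 ≡ 57, 57^2 ≡ 65, 57^4 ≡ 46, 57^8 ≡ 126, 57^16 ≡ 155, 57^32 ≡ 145, 57^64 ≡ 130, 57^128 ≡ 184 (mod 199).
Test 57^d mod 199 for each divisor d in increasing order:
57^1 ≡ 57
57^2 ≡ 65
57^3 = 57^2·57^1 ≡ 123
57^6 = 57^4·57^2 ≡ 5
57^9 = 57^8·57^1 ≡ 18
57^11 = 57^8·57^2·57^1 ≡ 175
57^18 = 57^16·57^2 ≡ 125
57^22 = 57^16·57^4·57^2 ≡ 178
57^33 = 57^32·57^1 ≡ 106
57^66 = 57^64·57^2 ≡ 92
57^99 = 57^64·57^32·57^2·57^1 ≡ 1  ← first divisor giving 1
The order is 99.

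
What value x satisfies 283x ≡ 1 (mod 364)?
355

gcd(283, 364) = 1, so the inverse exists.
Extended Euclidean algorithm on (364, 283):
364 = 1 × 283 + 81  ⟹  81 = (1)·364 + (-1)·283
283 = 3 × 81 + 40  ⟹  40 = (-3)·364 + (4)·283
81 = 2 × 40 + 1  ⟹  1 = (7)·364 + (-9)·283
So (-9)·283 ≡ 1 (mod 364), i.e. 283^(-1) ≡ -9 ≡ 355 (mod 364).
Check: 283 × 355 = 100465 ≡ 1 (mod 364)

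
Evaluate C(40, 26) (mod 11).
6

Using Lucas' theorem:
Write n=40 and k=26 in base 11:
n in base 11: [3, 7]
k in base 11: [2, 4]
C(40,26) mod 11 = ∏ C(n_i, k_i) mod 11
Digit binomials (mod 11): C(3,2) = 3; C(7,4) = 35 ≡ 2
Product: 3 × 2 = 6 ≡ 6 (mod 11)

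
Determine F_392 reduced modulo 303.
282

Matrix identity: Q^n = [[F_(n+1), F_n], [F_n, F_(n-1)]] with Q = [[1,1],[1,0]].
n = 392 = 110001000₂. Square-and-multiply, entries mod 303:
Q^1 = [[1,1],[1,0]]
Q^3 = (Q^1)²·Q = [[3,2],[2,1]]
Q^6 = (Q^3)² = [[13,8],[8,5]]
Q^12 = (Q^6)² = [[233,144],[144,89]]
Q^24 = (Q^12)² = [[184,9],[9,175]]
Q^49 = (Q^24)²·Q = [[202,1],[1,201]]
Q^98 = (Q^49)² = [[203,100],[100,103]]
Q^196 = (Q^98)² = [[2,300],[300,5]]
Q^392 = (Q^196)² = [[13,282],[282,34]]
F_392 mod 303 = Q^392[0][1] = 282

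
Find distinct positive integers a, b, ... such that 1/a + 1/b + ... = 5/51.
1/11 + 1/141 + 1/26367

Greedy algorithm:
5/51: ceiling(51/5) = 11, use 1/11
4/561: ceiling(561/4) = 141, use 1/141
1/26367: ceiling(26367/1) = 26367, use 1/26367
Result: 5/51 = 1/11 + 1/141 + 1/26367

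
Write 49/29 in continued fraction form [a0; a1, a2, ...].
[1; 1, 2, 4, 2]

Euclidean algorithm steps:
49 = 1 × 29 + 20
29 = 1 × 20 + 9
20 = 2 × 9 + 2
9 = 4 × 2 + 1
2 = 2 × 1 + 0
Continued fraction: [1; 1, 2, 4, 2]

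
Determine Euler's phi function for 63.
36

63 = 3^2 × 7
φ(n) = n × ∏(1 - 1/p) for each prime p dividing n
φ(63) = 63 × (1 - 1/3) × (1 - 1/7) = 36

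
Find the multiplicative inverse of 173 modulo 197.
41

gcd(173, 197) = 1, so the inverse exists.
Extended Euclidean algorithm on (197, 173):
197 = 1 × 173 + 24  ⟹  24 = (1)·197 + (-1)·173
173 = 7 × 24 + 5  ⟹  5 = (-7)·197 + (8)·173
24 = 4 × 5 + 4  ⟹  4 = (29)·197 + (-33)·173
5 = 1 × 4 + 1  ⟹  1 = (-36)·197 + (41)·173
So (41)·173 ≡ 1 (mod 197), i.e. 173^(-1) ≡ 41 (mod 197).
Check: 173 × 41 = 7093 ≡ 1 (mod 197)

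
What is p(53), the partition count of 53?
329931

p(n) counts ways to write n as a sum of positive integers (order ignored).
Euler's pentagonal recurrence: p(k) = p(k-1) + p(k-2) - p(k-5) - p(k-7) + p(k-12) + p(k-15) - ... (offsets j(3j∓1)/2, signs ++--, p(0)=1, p(<0)=0).
DP table for k = 0..52: p(0)=1, p(1)=1, p(2)=2, p(3)=3, p(4)=5, p(5)=7, p(6)=11, p(7)=15, p(8)=22, p(9)=30, p(10)=42, p(11)=56, p(12)=77, p(13)=101, p(14)=135, p(15)=176, p(16)=231, p(17)=297, p(18)=385, p(19)=490, p(20)=627, p(21)=792, p(22)=1002, p(23)=1255, p(24)=1575, p(25)=1958, p(26)=2436, p(27)=3010, p(28)=3718, p(29)=4565, p(30)=5604, p(31)=6842, p(32)=8349, p(33)=10143, p(34)=12310, p(35)=14883, p(36)=17977, p(37)=21637, p(38)=26015, p(39)=31185, p(40)=37338, p(41)=44583, p(42)=53174, p(43)=63261, p(44)=75175, p(45)=89134, p(46)=105558, p(47)=124754, p(48)=147273, p(49)=173525, p(50)=204226, p(51)=239943, p(52)=281589.
Final step: p(53) = p(52) + p(51) - p(48) - p(46) + p(41) + p(38) - p(31) - p(27) + p(18) + p(13) - p(2)
= 281589 + 239943 - 147273 - 105558 + 44583 + 26015 - 6842 - 3010 + 385 + 101 - 2
= 329931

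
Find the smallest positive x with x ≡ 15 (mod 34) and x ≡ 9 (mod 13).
321

Using Chinese Remainder Theorem:
M = 34 × 13 = 442
M1 = 13, M2 = 34
y1 = 13^(-1) mod 34 = 21
y2 = 34^(-1) mod 13 = 5
x = (15×13×21 + 9×34×5) mod 442 = 321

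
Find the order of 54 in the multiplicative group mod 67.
33

67 is prime, so ord(54) divides φ(67) = 66.
Divisors of 66: 1, 2, 3, 6, 11, 22, 33, 66.
Repeated squaring: 54^1 ≡ 54, 54^2 ≡ 35, 54^4 ≡ 19, 54^8 ≡ 26, 54^16 ≡ 6, 54^32 ≡ 36, 54^64 ≡ 23 (mod 67).
Test 54^d mod 67 for each divisor d in increasing order:
54^1 ≡ 54
54^2 ≡ 35
54^3 = 54^2·54^1 ≡ 14
54^6 = 54^4·54^2 ≡ 62
54^11 = 54^8·54^2·54^1 ≡ 29
54^22 = 54^16·54^4·54^2 ≡ 37
54^33 = 54^32·54^1 ≡ 1  ← first divisor giving 1
The order is 33.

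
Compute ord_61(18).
60

61 is prime, so ord(18) divides φ(61) = 60.
Divisors of 60: 1, 2, 3, 4, 5, 6, 10, 12, 15, 20, 30, 60.
Repeated squaring: 18^1 ≡ 18, 18^2 ≡ 19, 18^4 ≡ 56, 18^8 ≡ 25, 18^16 ≡ 15, 18^32 ≡ 42 (mod 61).
Test 18^d mod 61 for each divisor d in increasing order:
18^1 ≡ 18
18^2 ≡ 19
18^3 = 18^2·18^1 ≡ 37
18^4 ≡ 56
18^5 = 18^4·18^1 ≡ 32
18^6 = 18^4·18^2 ≡ 27
18^10 = 18^8·18^2 ≡ 48
18^12 = 18^8·18^4 ≡ 58
18^15 = 18^8·18^4·18^2·18^1 ≡ 11
18^20 = 18^16·18^4 ≡ 47
18^30 = 18^16·18^8·18^4·18^2 ≡ 60
18^60 = 18^32·18^16·18^8·18^4 ≡ 1  ← first divisor giving 1
The order is 60.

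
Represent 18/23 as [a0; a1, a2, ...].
[0; 1, 3, 1, 1, 2]

Euclidean algorithm steps:
18 = 0 × 23 + 18
23 = 1 × 18 + 5
18 = 3 × 5 + 3
5 = 1 × 3 + 2
3 = 1 × 2 + 1
2 = 2 × 1 + 0
Continued fraction: [0; 1, 3, 1, 1, 2]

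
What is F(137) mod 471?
358

Matrix identity: Q^n = [[F_(n+1), F_n], [F_n, F_(n-1)]] with Q = [[1,1],[1,0]].
n = 137 = 10001001₂. Square-and-multiply, entries mod 471:
Q^1 = [[1,1],[1,0]]
Q^2 = (Q^1)² = [[2,1],[1,1]]
Q^4 = (Q^2)² = [[5,3],[3,2]]
Q^8 = (Q^4)² = [[34,21],[21,13]]
Q^17 = (Q^8)²·Q = [[229,184],[184,45]]
Q^34 = (Q^17)² = [[104,19],[19,85]]
Q^68 = (Q^34)² = [[344,294],[294,50]]
Q^137 = (Q^68)²·Q = [[328,358],[358,441]]
F_137 mod 471 = Q^137[0][1] = 358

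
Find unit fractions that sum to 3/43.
1/15 + 1/323 + 1/208335

Greedy algorithm:
3/43: ceiling(43/3) = 15, use 1/15
2/645: ceiling(645/2) = 323, use 1/323
1/208335: ceiling(208335/1) = 208335, use 1/208335
Result: 3/43 = 1/15 + 1/323 + 1/208335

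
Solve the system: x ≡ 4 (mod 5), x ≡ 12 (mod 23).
104

Using Chinese Remainder Theorem:
M = 5 × 23 = 115
M1 = 23, M2 = 5
y1 = 23^(-1) mod 5 = 2
y2 = 5^(-1) mod 23 = 14
x = (4×23×2 + 12×5×14) mod 115 = 104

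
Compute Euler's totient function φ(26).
12

26 = 2 × 13
φ(n) = n × ∏(1 - 1/p) for each prime p dividing n
φ(26) = 26 × (1 - 1/2) × (1 - 1/13) = 12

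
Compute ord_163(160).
81

163 is prime, so ord(160) divides φ(163) = 162.
Divisors of 162: 1, 2, 3, 6, 9, 18, 27, 54, 81, 162.
Repeated squaring: 160^1 ≡ 160, 160^2 ≡ 9, 160^4 ≡ 81, 160^8 ≡ 41, 160^16 ≡ 51, 160^32 ≡ 156, 160^64 ≡ 49, 160^128 ≡ 119 (mod 163).
Test 160^d mod 163 for each divisor d in increasing order:
160^1 ≡ 160
160^2 ≡ 9
160^3 = 160^2·160^1 ≡ 136
160^6 = 160^4·160^2 ≡ 77
160^9 = 160^8·160^1 ≡ 40
160^18 = 160^16·160^2 ≡ 133
160^27 = 160^16·160^8·160^2·160^1 ≡ 104
160^54 = 160^32·160^16·160^4·160^2 ≡ 58
160^81 = 160^64·160^16·160^1 ≡ 1  ← first divisor giving 1
The order is 81.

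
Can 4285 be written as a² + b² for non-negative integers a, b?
21² + 62² (a=21, b=62)

Factorization: 4285 = 5 × 857
By Fermat: n is sum of two squares iff every prime p ≡ 3 (mod 4) appears to even power.
All primes ≡ 3 (mod 4) appear to even power.
Search a = 0, 1, 2, … for 4285 - a² a perfect square: first hit at a = 21: 4285 - 441 = 3844 = 62².
4285 = 21² + 62² = 441 + 3844 ✓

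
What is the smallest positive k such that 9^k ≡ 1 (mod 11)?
5

11 is prime, so ord(9) divides φ(11) = 10.
Divisors of 10: 1, 2, 5, 10.
Repeated squaring: 9^1 ≡ 9, 9^2 ≡ 4, 9^4 ≡ 5, 9^8 ≡ 3 (mod 11).
Test 9^d mod 11 for each divisor d in increasing order:
9^1 ≡ 9
9^2 ≡ 4
9^5 = 9^4·9^1 ≡ 1  ← first divisor giving 1
The order is 5.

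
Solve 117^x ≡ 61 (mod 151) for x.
73

Baby-step giant-step with step n = ⌈√151⌉ = 13.
Baby steps 117^j mod 151 (j:value) for j=0..12: 0:1, 1:117, 2:99, 3:107, 4:137, 5:23, 6:124, 7:12, 8:45, 9:131, 10:76, 11:134, 12:125.
Giant-step multiplier: 117^(-13) ≡ 117^(150-13) = 117^137 ≡ 48 (mod 151).
Giant steps γ_i = 61·48^i mod 151: γ_0=61, γ_1=59, γ_2=114, γ_3=36, γ_4=67, γ_5=45 (in table at j=8).
x = i·n + j = 5·13 + 8 = 73.
Check: 117^73 ≡ 61 (mod 151).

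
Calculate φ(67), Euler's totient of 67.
66

67 = 67
φ(n) = n × ∏(1 - 1/p) for each prime p dividing n
φ(67) = 67 × (1 - 1/67) = 66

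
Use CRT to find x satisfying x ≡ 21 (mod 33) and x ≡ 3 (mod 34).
615

Using Chinese Remainder Theorem:
M = 33 × 34 = 1122
M1 = 34, M2 = 33
y1 = 34^(-1) mod 33 = 1
y2 = 33^(-1) mod 34 = 33
x = (21×34×1 + 3×33×33) mod 1122 = 615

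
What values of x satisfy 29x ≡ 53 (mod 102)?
x ≡ 37 (mod 102)

gcd(29, 102) = 1, which divides 53, so solutions exist.
Find 29^(-1) mod 102 by the extended Euclidean algorithm:
102 = 3 × 29 + 15  ⟹  15 = (1)·102 + (-3)·29
29 = 1 × 15 + 14  ⟹  14 = (-1)·102 + (4)·29
15 = 1 × 14 + 1  ⟹  1 = (2)·102 + (-7)·29
So (-7)·29 ≡ 1 (mod 102), i.e. 29^(-1) ≡ -7 ≡ 95 (mod 102).
x ≡ 95 × 53 = 5035 ≡ 37 (mod 102).
Check: 29 × 37 = 1073 ≡ 53 (mod 102).
Unique solution: x ≡ 37 (mod 102)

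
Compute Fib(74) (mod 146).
73

Matrix identity: Q^n = [[F_(n+1), F_n], [F_n, F_(n-1)]] with Q = [[1,1],[1,0]].
n = 74 = 1001010₂. Square-and-multiply, entries mod 146:
Q^1 = [[1,1],[1,0]]
Q^2 = (Q^1)² = [[2,1],[1,1]]
Q^4 = (Q^2)² = [[5,3],[3,2]]
Q^9 = (Q^4)²·Q = [[55,34],[34,21]]
Q^18 = (Q^9)² = [[93,102],[102,137]]
Q^37 = (Q^18)²·Q = [[27,73],[73,100]]
Q^74 = (Q^37)² = [[72,73],[73,145]]
F_74 mod 146 = Q^74[0][1] = 73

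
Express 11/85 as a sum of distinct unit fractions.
1/8 + 1/227 + 1/154360

Greedy algorithm:
11/85: ceiling(85/11) = 8, use 1/8
3/680: ceiling(680/3) = 227, use 1/227
1/154360: ceiling(154360/1) = 154360, use 1/154360
Result: 11/85 = 1/8 + 1/227 + 1/154360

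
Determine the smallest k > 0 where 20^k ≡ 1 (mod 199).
99

199 is prime, so ord(20) divides φ(199) = 198.
Divisors of 198: 1, 2, 3, 6, 9, 11, 18, 22, 33, 66, 99, 198.
Repeated squaring: 20^1 ≡ 20, 20^2 ≡ 2, 20^4 ≡ 4, 20^8 ≡ 16, 20^16 ≡ 57, 20^32 ≡ 65, 20^64 ≡ 46, 20^128 ≡ 126 (mod 199).
Test 20^d mod 199 for each divisor d in increasing order:
20^1 ≡ 20
20^2 ≡ 2
20^3 = 20^2·20^1 ≡ 40
20^6 = 20^4·20^2 ≡ 8
20^9 = 20^8·20^1 ≡ 121
20^11 = 20^8·20^2·20^1 ≡ 43
20^18 = 20^16·20^2 ≡ 114
20^22 = 20^16·20^4·20^2 ≡ 58
20^33 = 20^32·20^1 ≡ 106
20^66 = 20^64·20^2 ≡ 92
20^99 = 20^64·20^32·20^2·20^1 ≡ 1  ← first divisor giving 1
The order is 99.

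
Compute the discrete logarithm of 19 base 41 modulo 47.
3

Baby-step giant-step with step n = ⌈√47⌉ = 7.
Baby steps 41^j mod 47 (j:value) for j=0..6: 0:1, 1:41, 2:36, 3:19, 4:27, 5:26, 6:32.
h = 19 is already in the table at j=3, so x = 3.
Check: 41^3 ≡ 19 (mod 47).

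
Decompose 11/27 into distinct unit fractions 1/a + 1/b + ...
1/3 + 1/14 + 1/378

Greedy algorithm:
11/27: ceiling(27/11) = 3, use 1/3
2/27: ceiling(27/2) = 14, use 1/14
1/378: ceiling(378/1) = 378, use 1/378
Result: 11/27 = 1/3 + 1/14 + 1/378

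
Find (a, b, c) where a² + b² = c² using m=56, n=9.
(3055, 1008, 3217)

Euclid's formula: a = m² - n², b = 2mn, c = m² + n²
m = 56, n = 9
a = 56² - 9² = 3136 - 81 = 3055
b = 2 × 56 × 9 = 1008
c = 56² + 9² = 3136 + 81 = 3217
Verification: 3055² + 1008² = 9333025 + 1016064 = 10349089 = 3217² ✓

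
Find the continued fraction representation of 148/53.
[2; 1, 3, 1, 4, 2]

Euclidean algorithm steps:
148 = 2 × 53 + 42
53 = 1 × 42 + 11
42 = 3 × 11 + 9
11 = 1 × 9 + 2
9 = 4 × 2 + 1
2 = 2 × 1 + 0
Continued fraction: [2; 1, 3, 1, 4, 2]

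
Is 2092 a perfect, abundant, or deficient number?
deficient

Proper divisors of 2092: sum = 1 + 2 + 4 + 523 + 1046 = 1576
Since 1576 < 2092, 2092 is deficient.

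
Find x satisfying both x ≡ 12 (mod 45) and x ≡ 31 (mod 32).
1407

Using Chinese Remainder Theorem:
M = 45 × 32 = 1440
M1 = 32, M2 = 45
y1 = 32^(-1) mod 45 = 38
y2 = 45^(-1) mod 32 = 5
x = (12×32×38 + 31×45×5) mod 1440 = 1407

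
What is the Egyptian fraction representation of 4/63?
1/16 + 1/1008

Greedy algorithm:
4/63: ceiling(63/4) = 16, use 1/16
1/1008: ceiling(1008/1) = 1008, use 1/1008
Result: 4/63 = 1/16 + 1/1008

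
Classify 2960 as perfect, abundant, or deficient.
abundant

Proper divisors of 2960: sum = 1 + 2 + 4 + 5 + 8 + 10 + 16 + 20 + ... + 370 + 592 + 740 + 1480 (19 divisors) = 4108
Since 4108 > 2960, 2960 is abundant.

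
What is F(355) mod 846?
707

Matrix identity: Q^n = [[F_(n+1), F_n], [F_n, F_(n-1)]] with Q = [[1,1],[1,0]].
n = 355 = 101100011₂. Square-and-multiply, entries mod 846:
Q^1 = [[1,1],[1,0]]
Q^2 = (Q^1)² = [[2,1],[1,1]]
Q^5 = (Q^2)²·Q = [[8,5],[5,3]]
Q^11 = (Q^5)²·Q = [[144,89],[89,55]]
Q^22 = (Q^11)² = [[739,791],[791,794]]
Q^44 = (Q^22)² = [[92,285],[285,653]]
Q^88 = (Q^44)² = [[13,825],[825,34]]
Q^177 = (Q^88)²·Q = [[469,610],[610,705]]
Q^355 = (Q^177)²·Q = [[285,707],[707,424]]
F_355 mod 846 = Q^355[0][1] = 707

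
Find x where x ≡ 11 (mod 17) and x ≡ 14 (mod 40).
334

Using Chinese Remainder Theorem:
M = 17 × 40 = 680
M1 = 40, M2 = 17
y1 = 40^(-1) mod 17 = 3
y2 = 17^(-1) mod 40 = 33
x = (11×40×3 + 14×17×33) mod 680 = 334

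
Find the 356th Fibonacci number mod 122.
119

Matrix identity: Q^n = [[F_(n+1), F_n], [F_n, F_(n-1)]] with Q = [[1,1],[1,0]].
n = 356 = 101100100₂. Square-and-multiply, entries mod 122:
Q^1 = [[1,1],[1,0]]
Q^2 = (Q^1)² = [[2,1],[1,1]]
Q^5 = (Q^2)²·Q = [[8,5],[5,3]]
Q^11 = (Q^5)²·Q = [[22,89],[89,55]]
Q^22 = (Q^11)² = [[109,21],[21,88]]
Q^44 = (Q^22)² = [[0,111],[111,11]]
Q^89 = (Q^44)²·Q = [[0,121],[121,1]]
Q^178 = (Q^89)² = [[1,121],[121,2]]
Q^356 = (Q^178)² = [[2,119],[119,5]]
F_356 mod 122 = Q^356[0][1] = 119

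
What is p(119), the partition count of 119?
1653668665

p(n) counts ways to write n as a sum of positive integers (order ignored).
Euler's pentagonal recurrence: p(k) = p(k-1) + p(k-2) - p(k-5) - p(k-7) + p(k-12) + p(k-15) - ... (offsets j(3j∓1)/2, signs ++--, p(0)=1, p(<0)=0).
DP table for k = 0..118: p(0)=1, p(1)=1, p(2)=2, p(3)=3, p(4)=5, p(5)=7, p(6)=11, p(7)=15, p(8)=22, p(9)=30, p(10)=42, p(11)=56, p(12)=77, p(13)=101, p(14)=135, p(15)=176, p(16)=231, p(17)=297, p(18)=385, p(19)=490, p(20)=627, p(21)=792, p(22)=1002, p(23)=1255, p(24)=1575, p(25)=1958, p(26)=2436, p(27)=3010, p(28)=3718, p(29)=4565, p(30)=5604, p(31)=6842, p(32)=8349, p(33)=10143, p(34)=12310, p(35)=14883, p(36)=17977, p(37)=21637, p(38)=26015, p(39)=31185, p(40)=37338, p(41)=44583, p(42)=53174, p(43)=63261, p(44)=75175, p(45)=89134, p(46)=105558, p(47)=124754, p(48)=147273, p(49)=173525, p(50)=204226, p(51)=239943, p(52)=281589, p(53)=329931, p(54)=386155, p(55)=451276, p(56)=526823, p(57)=614154, p(58)=715220, p(59)=831820, p(60)=966467, p(61)=1121505, p(62)=1300156, p(63)=1505499, p(64)=1741630, p(65)=2012558, p(66)=2323520, p(67)=2679689, p(68)=3087735, p(69)=3554345, p(70)=4087968, p(71)=4697205, p(72)=5392783, p(73)=6185689, p(74)=7089500, p(75)=8118264, p(76)=9289091, p(77)=10619863, p(78)=12132164, p(79)=13848650, p(80)=15796476, p(81)=18004327, p(82)=20506255, p(83)=23338469, p(84)=26543660, p(85)=30167357, p(86)=34262962, p(87)=38887673, p(88)=44108109, p(89)=49995925, p(90)=56634173, p(91)=64112359, p(92)=72533807, p(93)=82010177, p(94)=92669720, p(95)=104651419, p(96)=118114304, p(97)=133230930, p(98)=150198136, p(99)=169229875, p(100)=190569292, p(101)=214481126, p(102)=241265379, p(103)=271248950, p(104)=304801365, p(105)=342325709, p(106)=384276336, p(107)=431149389, p(108)=483502844, p(109)=541946240, p(110)=607163746, p(111)=679903203, p(112)=761002156, p(113)=851376628, p(114)=952050665, p(115)=1064144451, p(116)=1188908248, p(117)=1327710076, p(118)=1482074143.
Final step: p(119) = p(118) + p(117) - p(114) - p(112) + p(107) + p(104) - p(97) - p(93) + p(84) + p(79) - p(68) - p(62) + p(49) + p(42) - p(27) - p(19) + p(2)
= 1482074143 + 1327710076 - 952050665 - 761002156 + 431149389 + 304801365 - 133230930 - 82010177 + 26543660 + 13848650 - 3087735 - 1300156 + 173525 + 53174 - 3010 - 490 + 2
= 1653668665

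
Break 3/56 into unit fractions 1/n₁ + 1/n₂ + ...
1/19 + 1/1064

Greedy algorithm:
3/56: ceiling(56/3) = 19, use 1/19
1/1064: ceiling(1064/1) = 1064, use 1/1064
Result: 3/56 = 1/19 + 1/1064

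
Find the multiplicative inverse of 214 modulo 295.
244

gcd(214, 295) = 1, so the inverse exists.
Extended Euclidean algorithm on (295, 214):
295 = 1 × 214 + 81  ⟹  81 = (1)·295 + (-1)·214
214 = 2 × 81 + 52  ⟹  52 = (-2)·295 + (3)·214
81 = 1 × 52 + 29  ⟹  29 = (3)·295 + (-4)·214
52 = 1 × 29 + 23  ⟹  23 = (-5)·295 + (7)·214
29 = 1 × 23 + 6  ⟹  6 = (8)·295 + (-11)·214
23 = 3 × 6 + 5  ⟹  5 = (-29)·295 + (40)·214
6 = 1 × 5 + 1  ⟹  1 = (37)·295 + (-51)·214
So (-51)·214 ≡ 1 (mod 295), i.e. 214^(-1) ≡ -51 ≡ 244 (mod 295).
Check: 214 × 244 = 52216 ≡ 1 (mod 295)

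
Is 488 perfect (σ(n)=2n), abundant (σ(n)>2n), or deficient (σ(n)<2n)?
deficient

Proper divisors of 488: sum = 1 + 2 + 4 + 8 + 61 + 122 + 244 = 442
Since 442 < 488, 488 is deficient.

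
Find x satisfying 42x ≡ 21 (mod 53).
x ≡ 27 (mod 53)

gcd(42, 53) = 1, which divides 21, so solutions exist.
Find 42^(-1) mod 53 by the extended Euclidean algorithm:
53 = 1 × 42 + 11  ⟹  11 = (1)·53 + (-1)·42
42 = 3 × 11 + 9  ⟹  9 = (-3)·53 + (4)·42
11 = 1 × 9 + 2  ⟹  2 = (4)·53 + (-5)·42
9 = 4 × 2 + 1  ⟹  1 = (-19)·53 + (24)·42
So (24)·42 ≡ 1 (mod 53), i.e. 42^(-1) ≡ 24 (mod 53).
x ≡ 24 × 21 = 504 ≡ 27 (mod 53).
Check: 42 × 27 = 1134 ≡ 21 (mod 53).
Unique solution: x ≡ 27 (mod 53)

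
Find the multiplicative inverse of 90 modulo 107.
44

gcd(90, 107) = 1, so the inverse exists.
Extended Euclidean algorithm on (107, 90):
107 = 1 × 90 + 17  ⟹  17 = (1)·107 + (-1)·90
90 = 5 × 17 + 5  ⟹  5 = (-5)·107 + (6)·90
17 = 3 × 5 + 2  ⟹  2 = (16)·107 + (-19)·90
5 = 2 × 2 + 1  ⟹  1 = (-37)·107 + (44)·90
So (44)·90 ≡ 1 (mod 107), i.e. 90^(-1) ≡ 44 (mod 107).
Check: 90 × 44 = 3960 ≡ 1 (mod 107)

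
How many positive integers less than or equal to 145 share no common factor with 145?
112

145 = 5 × 29
φ(n) = n × ∏(1 - 1/p) for each prime p dividing n
φ(145) = 145 × (1 - 1/5) × (1 - 1/29) = 112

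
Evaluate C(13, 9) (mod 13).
0

Using Lucas' theorem:
Write n=13 and k=9 in base 13:
n in base 13: [1, 0]
k in base 13: [0, 9]
C(13,9) mod 13 = ∏ C(n_i, k_i) mod 13
Digit binomials (mod 13): C(1,0) = 1; C(0,9) = 0 (k_i > n_i)
Product: 1 × 0 = 0 ≡ 0 (mod 13)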